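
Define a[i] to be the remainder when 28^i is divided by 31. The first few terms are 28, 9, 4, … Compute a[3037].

We have a[1] = 28, a[2] = 9, a[3] = 4, a[4] = 19, a[5] = 5, a[6] = 16, a[7] = 14, a[8] = 20, a[9] = 2, a[10] = 25, a[11] = 18, a[12] = 8, a[13] = 7, a[14] = 10, a[15] = 1, a[16] = 28.
Since a[16] = a[1] = 28, the sequence is periodic with period 15.
So a[3037] = a[1 + ((3037-1) mod 15)] = a[7] = 14.

14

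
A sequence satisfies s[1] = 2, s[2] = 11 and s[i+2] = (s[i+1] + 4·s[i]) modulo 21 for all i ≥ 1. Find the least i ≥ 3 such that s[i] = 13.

5

We have s[1] = 2,  s[2] = 11,  s[3] = 19,  s[4] = 0,  s[5] = 13,  s[6] = 13,  s[7] = 2,  s[8] = 12,  s[9] = 20,  s[10] = 5,  s[11] = 1,  s[12] = 0,  s[13] = 4,  s[14] = 4,  s[15] = 20,  s[16] = 15,  s[17] = 11,  s[18] = 8,  s[19] = 10,  s[20] = 0,  s[21] = 19,  s[22] = 19,  s[23] = 11,  s[24] = 3,  s[25] = 5,  s[26] = 17,  s[27] = 16,  s[28] = 0,  s[29] = 1,  s[30] = 1,  s[31] = 5,  s[32] = 9,  s[33] = 8,  s[34] = 2,  s[35] = 13,  s[36] = 0,  s[37] = 10,  s[38] = 10,  s[39] = 8,  s[40] = 6,  s[41] = 17,  s[42] = 20,  s[43] = 4,  s[44] = 0,  s[45] = 16,  s[46] = 16,  s[47] = 17,  s[48] = 18,  s[49] = 2,  s[50] = 11.
Since (s[49], s[50]) = (s[1], s[2]) = (2, 11) (two consecutive terms determine the rest), the sequence is periodic with period 48.
The value 13 first appears (with i ≥ 3) at s[5].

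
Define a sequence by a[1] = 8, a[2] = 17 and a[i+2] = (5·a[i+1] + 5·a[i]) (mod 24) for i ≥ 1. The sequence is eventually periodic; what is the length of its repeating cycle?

12

Computing terms: a[1] = 8, a[2] = 17, a[3] = 5, a[4] = 14, a[5] = 23, a[6] = 17, a[7] = 8, a[8] = 5, a[9] = 17, a[10] = 14, a[11] = 11, a[12] = 5, a[13] = 8, a[14] = 17.
Since (a[13], a[14]) = (a[1], a[2]) = (8, 17) (two consecutive terms determine the rest), the sequence is periodic with period 12.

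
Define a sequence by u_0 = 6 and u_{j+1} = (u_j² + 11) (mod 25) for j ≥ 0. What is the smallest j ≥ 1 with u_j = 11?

u_0 = 6; u_1 = 22; u_2 = 20; u_3 = 11; u_4 = 7; u_5 = 10; u_6 = 11.
Since u_6 = u_3 = 11, the sequence is eventually periodic: after a pre-period of length 3 it cycles with period 3.
The value 11 first appears (with j ≥ 1) at u_3.

3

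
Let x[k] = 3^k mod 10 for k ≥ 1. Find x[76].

1

x[1] = 3; x[2] = 9; x[3] = 7; x[4] = 1; x[5] = 3.
Since x[5] = x[1] = 3, the sequence is periodic with period 4.
(76 - 1) mod 4 = 3, so x[76] = x[4] = 1.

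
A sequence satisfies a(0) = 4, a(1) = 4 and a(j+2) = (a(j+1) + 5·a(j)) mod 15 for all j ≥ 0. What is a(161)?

9

We have a(0) = 4; a(1) = 4; a(2) = 9; a(3) = 14; a(4) = 14; a(5) = 9; a(6) = 4; a(7) = 4.
Since (a(6), a(7)) = (a(0), a(1)) = (4, 4) (two consecutive terms determine the rest), the sequence is periodic with period 6.
So a(161) = a(0 + ((161-0) mod 6)) = a(5) = 9.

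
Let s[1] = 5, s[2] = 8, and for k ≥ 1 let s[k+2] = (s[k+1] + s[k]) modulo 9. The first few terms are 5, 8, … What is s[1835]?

s[1] = 5,  s[2] = 8,  s[3] = 4,  s[4] = 3,  s[5] = 7,  s[6] = 1,  s[7] = 8,  s[8] = 0,  s[9] = 8,  s[10] = 8,  s[11] = 7,  s[12] = 6,  s[13] = 4,  s[14] = 1,  s[15] = 5,  s[16] = 6,  s[17] = 2,  s[18] = 8,  s[19] = 1,  s[20] = 0,  s[21] = 1,  s[22] = 1,  s[23] = 2,  s[24] = 3,  s[25] = 5,  s[26] = 8.
Since (s[25], s[26]) = (s[1], s[2]) = (5, 8) (two consecutive terms determine the rest), the sequence is periodic with period 24.
So s[1835] = s[1 + ((1835-1) mod 24)] = s[11] = 7.

7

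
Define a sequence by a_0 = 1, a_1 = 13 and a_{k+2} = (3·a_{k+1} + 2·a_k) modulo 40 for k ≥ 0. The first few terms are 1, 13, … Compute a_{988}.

9

a_0 = 1, a_1 = 13, a_2 = 1, a_3 = 29, a_4 = 9, a_5 = 5, a_6 = 33, a_7 = 29, a_8 = 33, a_9 = 37, a_{10} = 17, a_{11} = 5, a_{12} = 9, a_{13} = 37, a_{14} = 9, a_{15} = 21, a_{16} = 1, a_{17} = 5, a_{18} = 17, a_{19} = 21, a_{20} = 17, a_{21} = 13, a_{22} = 33, a_{23} = 5, a_{24} = 1, a_{25} = 13.
Since (a_{24}, a_{25}) = (a_0, a_1) = (1, 13) (two consecutive terms determine the rest), the sequence is periodic with period 24.
So a_{988} = a_{0 + ((988-0) mod 24)} = a_4 = 9.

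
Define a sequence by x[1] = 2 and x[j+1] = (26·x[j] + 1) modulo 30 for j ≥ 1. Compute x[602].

23

x[1] = 2; x[2] = 23; x[3] = 29; x[4] = 5; x[5] = 11; x[6] = 17; x[7] = 23.
Since x[7] = x[2] = 23, the sequence is eventually periodic: after a pre-period of length 1 it cycles with period 5.
For j ≥ 2, x[j] depends only on (j - 2) mod 5. (602 - 2) mod 5 = 0, so x[602] = x[2] = 23.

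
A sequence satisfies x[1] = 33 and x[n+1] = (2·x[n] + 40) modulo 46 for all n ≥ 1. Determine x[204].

42

x[1] = 33,  x[2] = 14,  x[3] = 22,  x[4] = 38,  x[5] = 24,  x[6] = 42,  x[7] = 32,  x[8] = 12,  x[9] = 18,  x[10] = 30,  x[11] = 8,  x[12] = 10,  x[13] = 14.
Since x[13] = x[2] = 14, the sequence is eventually periodic: after a pre-period of length 1 it cycles with period 11.
For n ≥ 2, x[n] depends only on (n - 2) mod 11. (204 - 2) mod 11 = 4, so x[204] = x[6] = 42.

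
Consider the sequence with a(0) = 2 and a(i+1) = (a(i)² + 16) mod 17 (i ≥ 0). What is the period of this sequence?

Listing terms: a(0) = 2, a(1) = 3, a(2) = 8, a(3) = 12, a(4) = 7, a(5) = 14, a(6) = 8.
Since a(6) = a(2) = 8, the sequence is eventually periodic: after a pre-period of length 2 it cycles with period 4.

4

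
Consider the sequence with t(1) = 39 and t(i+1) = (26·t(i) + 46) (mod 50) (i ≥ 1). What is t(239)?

t(1) = 39; t(2) = 10; t(3) = 6; t(4) = 2; t(5) = 48; t(6) = 44; t(7) = 40; t(8) = 36; t(9) = 32; t(10) = 28; t(11) = 24; t(12) = 20; t(13) = 16; t(14) = 12; t(15) = 8; t(16) = 4; t(17) = 0; t(18) = 46; t(19) = 42; t(20) = 38; t(21) = 34; t(22) = 30; t(23) = 26; t(24) = 22; t(25) = 18; t(26) = 14; t(27) = 10.
Since t(27) = t(2) = 10, the sequence is eventually periodic: after a pre-period of length 1 it cycles with period 25.
For i ≥ 2, t(i) depends only on (i - 2) mod 25. (239 - 2) mod 25 = 12, so t(239) = t(14) = 12.

12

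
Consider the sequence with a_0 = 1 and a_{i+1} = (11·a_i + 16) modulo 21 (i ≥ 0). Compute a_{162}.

1

We have a_0 = 1,  a_1 = 6,  a_2 = 19,  a_3 = 15,  a_4 = 13,  a_5 = 12,  a_6 = 1.
The sequence repeats with period 6.
(162 - 0) mod 6 = 0, so a_{162} = a_0 = 1.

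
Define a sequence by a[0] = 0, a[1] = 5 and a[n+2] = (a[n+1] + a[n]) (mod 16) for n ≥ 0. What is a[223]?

1

a[0] = 0, a[1] = 5, a[2] = 5, a[3] = 10, a[4] = 15, a[5] = 9, a[6] = 8, a[7] = 1, a[8] = 9, a[9] = 10, a[10] = 3, a[11] = 13, a[12] = 0, a[13] = 13, a[14] = 13, a[15] = 10, a[16] = 7, a[17] = 1, a[18] = 8, a[19] = 9, a[20] = 1, a[21] = 10, a[22] = 11, a[23] = 5, a[24] = 0, a[25] = 5.
Since (a[24], a[25]) = (a[0], a[1]) = (0, 5) (two consecutive terms determine the rest), the sequence is periodic with period 24.
So a[223] = a[0 + ((223-0) mod 24)] = a[7] = 1.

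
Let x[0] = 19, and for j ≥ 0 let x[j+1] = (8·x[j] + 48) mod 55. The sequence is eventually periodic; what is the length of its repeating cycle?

We have x[0] = 19,  x[1] = 35,  x[2] = 53,  x[3] = 32,  x[4] = 29,  x[5] = 5,  x[6] = 33,  x[7] = 37,  x[8] = 14,  x[9] = 50,  x[10] = 8,  x[11] = 2,  x[12] = 9,  x[13] = 10,  x[14] = 18,  x[15] = 27,  x[16] = 44,  x[17] = 15,  x[18] = 3,  x[19] = 17,  x[20] = 19.
The sequence repeats with period 20.

20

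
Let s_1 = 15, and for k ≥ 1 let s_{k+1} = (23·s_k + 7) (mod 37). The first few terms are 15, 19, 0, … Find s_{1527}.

s_1 = 15, s_2 = 19, s_3 = 0, s_4 = 7, s_5 = 20, s_6 = 23, s_7 = 18, s_8 = 14, s_9 = 33, s_{10} = 26, s_{11} = 13, s_{12} = 10, s_{13} = 15.
The sequence repeats with period 12.
So s_{1527} = s_{1 + ((1527-1) mod 12)} = s_3 = 0.

0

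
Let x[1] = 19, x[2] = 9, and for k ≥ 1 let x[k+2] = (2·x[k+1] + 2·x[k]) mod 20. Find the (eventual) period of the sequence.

24

x[1] = 19,  x[2] = 9,  x[3] = 16,  x[4] = 10,  x[5] = 12,  x[6] = 4,  x[7] = 12,  x[8] = 12,  x[9] = 8,  x[10] = 0,  x[11] = 16,  x[12] = 12,  x[13] = 16,  x[14] = 16,  x[15] = 4,  x[16] = 0,  x[17] = 8,  x[18] = 16,  x[19] = 8,  x[20] = 8,  x[21] = 12,  x[22] = 0,  x[23] = 4,  x[24] = 8,  x[25] = 4,  x[26] = 4,  x[27] = 16,  x[28] = 0,  x[29] = 12,  x[30] = 4.
Since (x[29], x[30]) = (x[5], x[6]) = (12, 4) (two consecutive terms determine the rest), the sequence is eventually periodic: after a pre-period of length 4 it cycles with period 24.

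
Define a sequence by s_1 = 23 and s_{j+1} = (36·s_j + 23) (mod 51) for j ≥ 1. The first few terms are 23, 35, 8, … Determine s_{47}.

Computing terms: s_1 = 23, s_2 = 35, s_3 = 8, s_4 = 5, s_5 = 50, s_6 = 38, s_7 = 14, s_8 = 17, s_9 = 23.
Since s_9 = s_1 = 23, the sequence is periodic with period 8.
(47 - 1) mod 8 = 6, so s_{47} = s_7 = 14.

14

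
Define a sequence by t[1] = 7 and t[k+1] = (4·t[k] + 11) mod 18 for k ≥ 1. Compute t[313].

1

We have t[1] = 7; t[2] = 3; t[3] = 5; t[4] = 13; t[5] = 9; t[6] = 11; t[7] = 1; t[8] = 15; t[9] = 17; t[10] = 7.
Since t[10] = t[1] = 7, the sequence is periodic with period 9.
(313 - 1) mod 9 = 6, so t[313] = t[7] = 1.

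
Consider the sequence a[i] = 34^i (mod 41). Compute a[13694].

2

Computing terms: a[1] = 34; a[2] = 8; a[3] = 26; a[4] = 23; a[5] = 3; a[6] = 20; a[7] = 24; a[8] = 37; a[9] = 28; a[10] = 9; a[11] = 19; a[12] = 31; a[13] = 29; a[14] = 2; a[15] = 27; a[16] = 16; a[17] = 11; a[18] = 5; a[19] = 6; a[20] = 40; a[21] = 7; a[22] = 33; a[23] = 15; a[24] = 18; a[25] = 38; a[26] = 21; a[27] = 17; a[28] = 4; a[29] = 13; a[30] = 32; a[31] = 22; a[32] = 10; a[33] = 12; a[34] = 39; a[35] = 14; a[36] = 25; a[37] = 30; a[38] = 36; a[39] = 35; a[40] = 1; a[41] = 34.
The sequence repeats with period 40.
(13694 - 1) mod 40 = 13, so a[13694] = a[14] = 2.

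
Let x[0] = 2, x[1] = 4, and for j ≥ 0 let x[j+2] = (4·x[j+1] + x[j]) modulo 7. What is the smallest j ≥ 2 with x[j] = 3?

6

Listing terms: x[0] = 2,  x[1] = 4,  x[2] = 4,  x[3] = 6,  x[4] = 0,  x[5] = 6,  x[6] = 3,  x[7] = 4,  x[8] = 5,  x[9] = 3,  x[10] = 3,  x[11] = 1,  x[12] = 0,  x[13] = 1,  x[14] = 4,  x[15] = 3,  x[16] = 2,  x[17] = 4.
The sequence repeats with period 16.
The value 3 first appears (with j ≥ 2) at x[6].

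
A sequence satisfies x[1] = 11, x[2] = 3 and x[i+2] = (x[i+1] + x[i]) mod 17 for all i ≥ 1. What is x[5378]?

5

We have x[1] = 11; x[2] = 3; x[3] = 14; x[4] = 0; x[5] = 14; x[6] = 14; x[7] = 11; x[8] = 8; x[9] = 2; x[10] = 10; x[11] = 12; x[12] = 5; x[13] = 0; x[14] = 5; x[15] = 5; x[16] = 10; x[17] = 15; x[18] = 8; x[19] = 6; x[20] = 14; x[21] = 3; x[22] = 0; x[23] = 3; x[24] = 3; x[25] = 6; x[26] = 9; x[27] = 15; x[28] = 7; x[29] = 5; x[30] = 12; x[31] = 0; x[32] = 12; x[33] = 12; x[34] = 7; x[35] = 2; x[36] = 9; x[37] = 11; x[38] = 3.
Since (x[37], x[38]) = (x[1], x[2]) = (11, 3) (two consecutive terms determine the rest), the sequence is periodic with period 36.
(5378 - 1) mod 36 = 13, so x[5378] = x[14] = 5.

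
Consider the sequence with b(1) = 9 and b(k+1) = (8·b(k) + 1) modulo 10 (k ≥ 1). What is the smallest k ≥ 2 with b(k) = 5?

3

b(1) = 9,  b(2) = 3,  b(3) = 5,  b(4) = 1,  b(5) = 9.
Since b(5) = b(1) = 9, the sequence is periodic with period 4.
The value 5 first appears (with k ≥ 2) at b(3).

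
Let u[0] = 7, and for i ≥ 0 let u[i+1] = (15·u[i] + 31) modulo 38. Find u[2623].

Listing terms: u[0] = 7, u[1] = 22, u[2] = 19, u[3] = 12, u[4] = 21, u[5] = 4, u[6] = 15, u[7] = 28, u[8] = 33, u[9] = 32, u[10] = 17, u[11] = 20, u[12] = 27, u[13] = 18, u[14] = 35, u[15] = 24, u[16] = 11, u[17] = 6, u[18] = 7.
The sequence repeats with period 18.
So u[2623] = u[0 + ((2623-0) mod 18)] = u[13] = 18.

18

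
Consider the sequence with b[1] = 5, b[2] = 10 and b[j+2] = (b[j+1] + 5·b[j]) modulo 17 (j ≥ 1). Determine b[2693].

5

b[1] = 5,  b[2] = 10,  b[3] = 1,  b[4] = 0,  b[5] = 5,  b[6] = 5,  b[7] = 13,  b[8] = 4,  b[9] = 1,  b[10] = 4,  b[11] = 9,  b[12] = 12,  b[13] = 6,  b[14] = 15,  b[15] = 11,  b[16] = 1,  b[17] = 5,  b[18] = 10.
Since (b[17], b[18]) = (b[1], b[2]) = (5, 10) (two consecutive terms determine the rest), the sequence is periodic with period 16.
So b[2693] = b[1 + ((2693-1) mod 16)] = b[5] = 5.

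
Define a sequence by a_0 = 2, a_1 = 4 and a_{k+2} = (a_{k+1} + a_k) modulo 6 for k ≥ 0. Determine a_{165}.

2

a_0 = 2,  a_1 = 4,  a_2 = 0,  a_3 = 4,  a_4 = 4,  a_5 = 2,  a_6 = 0,  a_7 = 2,  a_8 = 2,  a_9 = 4.
Since (a_8, a_9) = (a_0, a_1) = (2, 4) (two consecutive terms determine the rest), the sequence is periodic with period 8.
So a_{165} = a_{0 + ((165-0) mod 8)} = a_5 = 2.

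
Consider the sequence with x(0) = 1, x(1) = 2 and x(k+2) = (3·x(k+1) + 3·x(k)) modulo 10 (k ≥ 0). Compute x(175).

Computing terms: x(0) = 1, x(1) = 2, x(2) = 9, x(3) = 3, x(4) = 6, x(5) = 7, x(6) = 9, x(7) = 8, x(8) = 1, x(9) = 7, x(10) = 4, x(11) = 3, x(12) = 1, x(13) = 2.
Since (x(12), x(13)) = (x(0), x(1)) = (1, 2) (two consecutive terms determine the rest), the sequence is periodic with period 12.
So x(175) = x(0 + ((175-0) mod 12)) = x(7) = 8.

8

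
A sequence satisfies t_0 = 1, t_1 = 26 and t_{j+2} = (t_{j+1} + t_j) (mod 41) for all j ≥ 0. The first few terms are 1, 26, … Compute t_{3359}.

Listing terms: t_0 = 1; t_1 = 26; t_2 = 27; t_3 = 12; t_4 = 39; t_5 = 10; t_6 = 8; t_7 = 18; t_8 = 26; t_9 = 3; t_{10} = 29; t_{11} = 32; t_{12} = 20; t_{13} = 11; t_{14} = 31; t_{15} = 1; t_{16} = 32; t_{17} = 33; t_{18} = 24; t_{19} = 16; t_{20} = 40; t_{21} = 15; t_{22} = 14; t_{23} = 29; t_{24} = 2; t_{25} = 31; t_{26} = 33; t_{27} = 23; t_{28} = 15; t_{29} = 38; t_{30} = 12; t_{31} = 9; t_{32} = 21; t_{33} = 30; t_{34} = 10; t_{35} = 40; t_{36} = 9; t_{37} = 8; t_{38} = 17; t_{39} = 25; t_{40} = 1; t_{41} = 26.
The sequence repeats with period 40.
So t_{3359} = t_{0 + ((3359-0) mod 40)} = t_{39} = 25.

25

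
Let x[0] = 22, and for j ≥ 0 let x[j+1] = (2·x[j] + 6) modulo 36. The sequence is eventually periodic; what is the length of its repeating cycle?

x[0] = 22; x[1] = 14; x[2] = 34; x[3] = 2; x[4] = 10; x[5] = 26; x[6] = 22.
The sequence repeats with period 6.

6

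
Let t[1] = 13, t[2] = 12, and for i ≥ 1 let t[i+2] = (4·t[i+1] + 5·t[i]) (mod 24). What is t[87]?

17

We have t[1] = 13,  t[2] = 12,  t[3] = 17,  t[4] = 8,  t[5] = 21,  t[6] = 4,  t[7] = 1,  t[8] = 0,  t[9] = 5,  t[10] = 20,  t[11] = 9,  t[12] = 16,  t[13] = 13,  t[14] = 12.
The sequence repeats with period 12.
(87 - 1) mod 12 = 2, so t[87] = t[3] = 17.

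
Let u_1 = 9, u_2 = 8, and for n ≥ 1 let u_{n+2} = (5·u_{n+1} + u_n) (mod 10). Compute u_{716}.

8

Computing terms: u_1 = 9,  u_2 = 8,  u_3 = 9,  u_4 = 3,  u_5 = 4,  u_6 = 3,  u_7 = 9,  u_8 = 8.
Since (u_7, u_8) = (u_1, u_2) = (9, 8) (two consecutive terms determine the rest), the sequence is periodic with period 6.
So u_{716} = u_{1 + ((716-1) mod 6)} = u_2 = 8.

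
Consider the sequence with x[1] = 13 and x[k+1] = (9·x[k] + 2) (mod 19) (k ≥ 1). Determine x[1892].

5

Listing terms: x[1] = 13; x[2] = 5; x[3] = 9; x[4] = 7; x[5] = 8; x[6] = 17; x[7] = 3; x[8] = 10; x[9] = 16; x[10] = 13.
The sequence repeats with period 9.
So x[1892] = x[1 + ((1892-1) mod 9)] = x[2] = 5.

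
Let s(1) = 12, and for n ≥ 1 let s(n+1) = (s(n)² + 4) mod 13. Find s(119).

We have s(1) = 12,  s(2) = 5,  s(3) = 3,  s(4) = 0,  s(5) = 4,  s(6) = 7,  s(7) = 1,  s(8) = 5.
Since s(8) = s(2) = 5, the sequence is eventually periodic: after a pre-period of length 1 it cycles with period 6.
For n ≥ 2, s(n) depends only on (n - 2) mod 6. (119 - 2) mod 6 = 3, so s(119) = s(5) = 4.

4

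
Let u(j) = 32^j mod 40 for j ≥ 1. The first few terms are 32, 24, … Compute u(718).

24

Computing terms: u(1) = 32, u(2) = 24, u(3) = 8, u(4) = 16, u(5) = 32.
The sequence repeats with period 4.
(718 - 1) mod 4 = 1, so u(718) = u(2) = 24.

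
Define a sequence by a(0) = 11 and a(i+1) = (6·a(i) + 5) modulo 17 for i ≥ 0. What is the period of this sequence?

Computing terms: a(0) = 11,  a(1) = 3,  a(2) = 6,  a(3) = 7,  a(4) = 13,  a(5) = 15,  a(6) = 10,  a(7) = 14,  a(8) = 4,  a(9) = 12,  a(10) = 9,  a(11) = 8,  a(12) = 2,  a(13) = 0,  a(14) = 5,  a(15) = 1,  a(16) = 11.
Since a(16) = a(0) = 11, the sequence is periodic with period 16.

16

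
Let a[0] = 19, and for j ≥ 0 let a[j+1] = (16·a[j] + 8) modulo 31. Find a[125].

Listing terms: a[0] = 19; a[1] = 2; a[2] = 9; a[3] = 28; a[4] = 22; a[5] = 19.
The sequence repeats with period 5.
So a[125] = a[0 + ((125-0) mod 5)] = a[0] = 19.

19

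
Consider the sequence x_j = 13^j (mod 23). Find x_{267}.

12

Computing terms: x_1 = 13,  x_2 = 8,  x_3 = 12,  x_4 = 18,  x_5 = 4,  x_6 = 6,  x_7 = 9,  x_8 = 2,  x_9 = 3,  x_{10} = 16,  x_{11} = 1,  x_{12} = 13.
Since x_{12} = x_1 = 13, the sequence is periodic with period 11.
So x_{267} = x_{1 + ((267-1) mod 11)} = x_3 = 12.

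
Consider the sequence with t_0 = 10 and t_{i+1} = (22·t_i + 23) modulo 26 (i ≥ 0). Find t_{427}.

9

Listing terms: t_0 = 10; t_1 = 9; t_2 = 13; t_3 = 23; t_4 = 9.
Since t_4 = t_1 = 9, the sequence is eventually periodic: after a pre-period of length 1 it cycles with period 3.
For i ≥ 1, t_i depends only on (i - 1) mod 3. (427 - 1) mod 3 = 0, so t_{427} = t_1 = 9.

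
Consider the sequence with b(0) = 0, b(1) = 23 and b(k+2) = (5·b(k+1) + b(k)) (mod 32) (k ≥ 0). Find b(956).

We have b(0) = 0; b(1) = 23; b(2) = 19; b(3) = 22; b(4) = 1; b(5) = 27; b(6) = 8; b(7) = 3; b(8) = 23; b(9) = 22; b(10) = 5; b(11) = 15; b(12) = 16; b(13) = 31; b(14) = 11; b(15) = 22; b(16) = 25; b(17) = 19; b(18) = 24; b(19) = 11; b(20) = 15; b(21) = 22; b(22) = 29; b(23) = 7; b(24) = 0; b(25) = 7; b(26) = 3; b(27) = 22; b(28) = 17; b(29) = 11; b(30) = 8; b(31) = 19; b(32) = 7; b(33) = 22; b(34) = 21; b(35) = 31; b(36) = 16; b(37) = 15; b(38) = 27; b(39) = 22; b(40) = 9; b(41) = 3; b(42) = 24; b(43) = 27; b(44) = 31; b(45) = 22; b(46) = 13; b(47) = 23; b(48) = 0; b(49) = 23.
The sequence repeats with period 48.
So b(956) = b(0 + ((956-0) mod 48)) = b(44) = 31.

31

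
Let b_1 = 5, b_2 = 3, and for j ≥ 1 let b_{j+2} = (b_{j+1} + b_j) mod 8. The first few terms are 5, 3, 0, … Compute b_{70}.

b_1 = 5,  b_2 = 3,  b_3 = 0,  b_4 = 3,  b_5 = 3,  b_6 = 6,  b_7 = 1,  b_8 = 7,  b_9 = 0,  b_{10} = 7,  b_{11} = 7,  b_{12} = 6,  b_{13} = 5,  b_{14} = 3.
Since (b_{13}, b_{14}) = (b_1, b_2) = (5, 3) (two consecutive terms determine the rest), the sequence is periodic with period 12.
(70 - 1) mod 12 = 9, so b_{70} = b_{10} = 7.

7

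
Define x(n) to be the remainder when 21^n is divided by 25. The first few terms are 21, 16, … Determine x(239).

We have x(1) = 21, x(2) = 16, x(3) = 11, x(4) = 6, x(5) = 1, x(6) = 21.
Since x(6) = x(1) = 21, the sequence is periodic with period 5.
(239 - 1) mod 5 = 3, so x(239) = x(4) = 6.

6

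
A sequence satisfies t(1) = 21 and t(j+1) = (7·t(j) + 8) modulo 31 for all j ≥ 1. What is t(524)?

20

Computing terms: t(1) = 21,  t(2) = 0,  t(3) = 8,  t(4) = 2,  t(5) = 22,  t(6) = 7,  t(7) = 26,  t(8) = 4,  t(9) = 5,  t(10) = 12,  t(11) = 30,  t(12) = 1,  t(13) = 15,  t(14) = 20,  t(15) = 24,  t(16) = 21.
The sequence repeats with period 15.
(524 - 1) mod 15 = 13, so t(524) = t(14) = 20.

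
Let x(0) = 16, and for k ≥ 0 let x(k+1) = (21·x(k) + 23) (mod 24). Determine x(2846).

x(0) = 16, x(1) = 23, x(2) = 2, x(3) = 17, x(4) = 20, x(5) = 11, x(6) = 14, x(7) = 5, x(8) = 8, x(9) = 23.
Since x(9) = x(1) = 23, the sequence is eventually periodic: after a pre-period of length 1 it cycles with period 8.
For k ≥ 1, x(k) depends only on (k - 1) mod 8. (2846 - 1) mod 8 = 5, so x(2846) = x(6) = 14.

14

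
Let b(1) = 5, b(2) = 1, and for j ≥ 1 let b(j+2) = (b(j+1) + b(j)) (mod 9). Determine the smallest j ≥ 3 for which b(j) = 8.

Listing terms: b(1) = 5,  b(2) = 1,  b(3) = 6,  b(4) = 7,  b(5) = 4,  b(6) = 2,  b(7) = 6,  b(8) = 8,  b(9) = 5,  b(10) = 4,  b(11) = 0,  b(12) = 4,  b(13) = 4,  b(14) = 8,  b(15) = 3,  b(16) = 2,  b(17) = 5,  b(18) = 7,  b(19) = 3,  b(20) = 1,  b(21) = 4,  b(22) = 5,  b(23) = 0,  b(24) = 5,  b(25) = 5,  b(26) = 1.
Since (b(25), b(26)) = (b(1), b(2)) = (5, 1) (two consecutive terms determine the rest), the sequence is periodic with period 24.
The value 8 first appears (with j ≥ 3) at b(8).

8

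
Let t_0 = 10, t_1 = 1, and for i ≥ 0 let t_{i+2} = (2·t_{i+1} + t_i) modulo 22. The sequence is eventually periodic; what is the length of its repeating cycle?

24

We have t_0 = 10, t_1 = 1, t_2 = 12, t_3 = 3, t_4 = 18, t_5 = 17, t_6 = 8, t_7 = 11, t_8 = 8, t_9 = 5, t_{10} = 18, t_{11} = 19, t_{12} = 12, t_{13} = 21, t_{14} = 10, t_{15} = 19, t_{16} = 4, t_{17} = 5, t_{18} = 14, t_{19} = 11, t_{20} = 14, t_{21} = 17, t_{22} = 4, t_{23} = 3, t_{24} = 10, t_{25} = 1.
Since (t_{24}, t_{25}) = (t_0, t_1) = (10, 1) (two consecutive terms determine the rest), the sequence is periodic with period 24.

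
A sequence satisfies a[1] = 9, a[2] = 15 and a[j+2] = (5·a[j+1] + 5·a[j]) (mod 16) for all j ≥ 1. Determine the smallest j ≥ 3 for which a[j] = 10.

We have a[1] = 9, a[2] = 15, a[3] = 8, a[4] = 3, a[5] = 7, a[6] = 2, a[7] = 13, a[8] = 11, a[9] = 8, a[10] = 15, a[11] = 3, a[12] = 10, a[13] = 1, a[14] = 7, a[15] = 8, a[16] = 11, a[17] = 15, a[18] = 2, a[19] = 5, a[20] = 3, a[21] = 8, a[22] = 7, a[23] = 11, a[24] = 10, a[25] = 9, a[26] = 15.
The sequence repeats with period 24.
The value 10 first appears (with j ≥ 3) at a[12].

12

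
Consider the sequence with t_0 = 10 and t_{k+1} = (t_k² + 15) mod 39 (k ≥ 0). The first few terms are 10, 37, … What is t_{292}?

16

t_0 = 10,  t_1 = 37,  t_2 = 19,  t_3 = 25,  t_4 = 16,  t_5 = 37.
Since t_5 = t_1 = 37, the sequence is eventually periodic: after a pre-period of length 1 it cycles with period 4.
For k ≥ 1, t_k depends only on (k - 1) mod 4. (292 - 1) mod 4 = 3, so t_{292} = t_4 = 16.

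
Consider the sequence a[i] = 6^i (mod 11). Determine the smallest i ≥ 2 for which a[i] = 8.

7

Computing terms: a[1] = 6, a[2] = 3, a[3] = 7, a[4] = 9, a[5] = 10, a[6] = 5, a[7] = 8, a[8] = 4, a[9] = 2, a[10] = 1, a[11] = 6.
The sequence repeats with period 10.
The value 8 first appears (with i ≥ 2) at a[7].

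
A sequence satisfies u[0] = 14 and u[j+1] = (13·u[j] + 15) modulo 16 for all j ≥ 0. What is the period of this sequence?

Listing terms: u[0] = 14,  u[1] = 5,  u[2] = 0,  u[3] = 15,  u[4] = 2,  u[5] = 9,  u[6] = 4,  u[7] = 3,  u[8] = 6,  u[9] = 13,  u[10] = 8,  u[11] = 7,  u[12] = 10,  u[13] = 1,  u[14] = 12,  u[15] = 11,  u[16] = 14.
The sequence repeats with period 16.

16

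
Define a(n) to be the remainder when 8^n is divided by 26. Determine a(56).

14

a(0) = 1,  a(1) = 8,  a(2) = 12,  a(3) = 18,  a(4) = 14,  a(5) = 8.
Since a(5) = a(1) = 8, the sequence is eventually periodic: after a pre-period of length 1 it cycles with period 4.
For n ≥ 1, a(n) depends only on (n - 1) mod 4. (56 - 1) mod 4 = 3, so a(56) = a(4) = 14.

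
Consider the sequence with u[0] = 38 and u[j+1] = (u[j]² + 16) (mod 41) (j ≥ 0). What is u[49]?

u[0] = 38; u[1] = 25; u[2] = 26; u[3] = 36; u[4] = 0; u[5] = 16; u[6] = 26.
Since u[6] = u[2] = 26, the sequence is eventually periodic: after a pre-period of length 2 it cycles with period 4.
For j ≥ 2, u[j] depends only on (j - 2) mod 4. (49 - 2) mod 4 = 3, so u[49] = u[5] = 16.

16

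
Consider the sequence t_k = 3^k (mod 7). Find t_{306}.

1

Listing terms: t_1 = 3,  t_2 = 2,  t_3 = 6,  t_4 = 4,  t_5 = 5,  t_6 = 1,  t_7 = 3.
Since t_7 = t_1 = 3, the sequence is periodic with period 6.
So t_{306} = t_{1 + ((306-1) mod 6)} = t_6 = 1.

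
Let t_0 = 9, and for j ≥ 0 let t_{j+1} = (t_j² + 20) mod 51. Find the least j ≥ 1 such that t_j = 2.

t_0 = 9, t_1 = 50, t_2 = 21, t_3 = 2, t_4 = 24, t_5 = 35, t_6 = 21.
Since t_6 = t_2 = 21, the sequence is eventually periodic: after a pre-period of length 2 it cycles with period 4.
The value 2 first appears (with j ≥ 1) at t_3.

3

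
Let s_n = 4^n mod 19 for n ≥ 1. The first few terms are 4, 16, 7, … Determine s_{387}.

Computing terms: s_1 = 4,  s_2 = 16,  s_3 = 7,  s_4 = 9,  s_5 = 17,  s_6 = 11,  s_7 = 6,  s_8 = 5,  s_9 = 1,  s_{10} = 4.
The sequence repeats with period 9.
(387 - 1) mod 9 = 8, so s_{387} = s_9 = 1.

1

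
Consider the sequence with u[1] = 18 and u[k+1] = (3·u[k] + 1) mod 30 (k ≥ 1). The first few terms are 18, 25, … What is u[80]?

Computing terms: u[1] = 18; u[2] = 25; u[3] = 16; u[4] = 19; u[5] = 28; u[6] = 25.
Since u[6] = u[2] = 25, the sequence is eventually periodic: after a pre-period of length 1 it cycles with period 4.
For k ≥ 2, u[k] depends only on (k - 2) mod 4. (80 - 2) mod 4 = 2, so u[80] = u[4] = 19.

19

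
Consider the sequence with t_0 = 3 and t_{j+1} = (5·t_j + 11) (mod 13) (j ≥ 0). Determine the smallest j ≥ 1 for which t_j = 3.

4

t_0 = 3; t_1 = 0; t_2 = 11; t_3 = 1; t_4 = 3.
The sequence repeats with period 4.
The value 3 next appears (with j ≥ 1) at t_4.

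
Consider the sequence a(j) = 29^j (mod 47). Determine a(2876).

18

a(1) = 29,  a(2) = 42,  a(3) = 43,  a(4) = 25,  a(5) = 20,  a(6) = 16,  a(7) = 41,  a(8) = 14,  a(9) = 30,  a(10) = 24,  a(11) = 38,  a(12) = 21,  a(13) = 45,  a(14) = 36,  a(15) = 10,  a(16) = 8,  a(17) = 44,  a(18) = 7,  a(19) = 15,  a(20) = 12,  a(21) = 19,  a(22) = 34,  a(23) = 46,  a(24) = 18,  a(25) = 5,  a(26) = 4,  a(27) = 22,  a(28) = 27,  a(29) = 31,  a(30) = 6,  a(31) = 33,  a(32) = 17,  a(33) = 23,  a(34) = 9,  a(35) = 26,  a(36) = 2,  a(37) = 11,  a(38) = 37,  a(39) = 39,  a(40) = 3,  a(41) = 40,  a(42) = 32,  a(43) = 35,  a(44) = 28,  a(45) = 13,  a(46) = 1,  a(47) = 29.
Since a(47) = a(1) = 29, the sequence is periodic with period 46.
So a(2876) = a(1 + ((2876-1) mod 46)) = a(24) = 18.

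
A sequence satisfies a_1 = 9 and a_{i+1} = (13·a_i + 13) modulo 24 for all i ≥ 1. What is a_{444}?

Listing terms: a_1 = 9, a_2 = 10, a_3 = 23, a_4 = 0, a_5 = 13, a_6 = 14, a_7 = 3, a_8 = 4, a_9 = 17, a_{10} = 18, a_{11} = 7, a_{12} = 8, a_{13} = 21, a_{14} = 22, a_{15} = 11, a_{16} = 12, a_{17} = 1, a_{18} = 2, a_{19} = 15, a_{20} = 16, a_{21} = 5, a_{22} = 6, a_{23} = 19, a_{24} = 20, a_{25} = 9.
The sequence repeats with period 24.
So a_{444} = a_{1 + ((444-1) mod 24)} = a_{12} = 8.

8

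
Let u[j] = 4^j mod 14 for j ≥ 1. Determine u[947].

2

Listing terms: u[1] = 4,  u[2] = 2,  u[3] = 8,  u[4] = 4.
The sequence repeats with period 3.
So u[947] = u[1 + ((947-1) mod 3)] = u[2] = 2.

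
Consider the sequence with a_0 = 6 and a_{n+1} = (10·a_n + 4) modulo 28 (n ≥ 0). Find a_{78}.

20

Computing terms: a_0 = 6; a_1 = 8; a_2 = 0; a_3 = 4; a_4 = 16; a_5 = 24; a_6 = 20; a_7 = 8.
Since a_7 = a_1 = 8, the sequence is eventually periodic: after a pre-period of length 1 it cycles with period 6.
For n ≥ 1, a_n depends only on (n - 1) mod 6. (78 - 1) mod 6 = 5, so a_{78} = a_6 = 20.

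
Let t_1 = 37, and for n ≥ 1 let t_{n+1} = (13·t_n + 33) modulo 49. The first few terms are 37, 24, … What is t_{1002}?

Listing terms: t_1 = 37; t_2 = 24; t_3 = 2; t_4 = 10; t_5 = 16; t_6 = 45; t_7 = 30; t_8 = 31; t_9 = 44; t_{10} = 17; t_{11} = 9; t_{12} = 3; t_{13} = 23; t_{14} = 38; t_{15} = 37.
The sequence repeats with period 14.
So t_{1002} = t_{1 + ((1002-1) mod 14)} = t_8 = 31.

31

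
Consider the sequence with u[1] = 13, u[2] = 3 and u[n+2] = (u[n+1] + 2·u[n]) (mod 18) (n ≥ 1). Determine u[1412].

u[1] = 13, u[2] = 3, u[3] = 11, u[4] = 17, u[5] = 3, u[6] = 1, u[7] = 7, u[8] = 9, u[9] = 5, u[10] = 5, u[11] = 15, u[12] = 7, u[13] = 1, u[14] = 15, u[15] = 17, u[16] = 11, u[17] = 9, u[18] = 13, u[19] = 13, u[20] = 3.
Since (u[19], u[20]) = (u[1], u[2]) = (13, 3) (two consecutive terms determine the rest), the sequence is periodic with period 18.
(1412 - 1) mod 18 = 7, so u[1412] = u[8] = 9.

9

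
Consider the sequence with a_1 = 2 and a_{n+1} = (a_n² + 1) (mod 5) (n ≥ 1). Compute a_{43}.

Listing terms: a_1 = 2, a_2 = 0, a_3 = 1, a_4 = 2.
Since a_4 = a_1 = 2, the sequence is periodic with period 3.
So a_{43} = a_{1 + ((43-1) mod 3)} = a_1 = 2.

2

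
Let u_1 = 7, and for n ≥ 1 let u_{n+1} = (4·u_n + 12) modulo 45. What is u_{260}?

u_1 = 7; u_2 = 40; u_3 = 37; u_4 = 25; u_5 = 22; u_6 = 10; u_7 = 7.
Since u_7 = u_1 = 7, the sequence is periodic with period 6.
(260 - 1) mod 6 = 1, so u_{260} = u_2 = 40.

40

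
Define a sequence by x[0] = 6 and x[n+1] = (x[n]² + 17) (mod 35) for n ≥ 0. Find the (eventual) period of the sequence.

x[0] = 6, x[1] = 18, x[2] = 26, x[3] = 28, x[4] = 31, x[5] = 33, x[6] = 21, x[7] = 3, x[8] = 26.
Since x[8] = x[2] = 26, the sequence is eventually periodic: after a pre-period of length 2 it cycles with period 6.

6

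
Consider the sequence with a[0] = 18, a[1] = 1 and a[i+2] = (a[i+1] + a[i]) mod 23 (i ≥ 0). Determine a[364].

a[0] = 18; a[1] = 1; a[2] = 19; a[3] = 20; a[4] = 16; a[5] = 13; a[6] = 6; a[7] = 19; a[8] = 2; a[9] = 21; a[10] = 0; a[11] = 21; a[12] = 21; a[13] = 19; a[14] = 17; a[15] = 13; a[16] = 7; a[17] = 20; a[18] = 4; a[19] = 1; a[20] = 5; a[21] = 6; a[22] = 11; a[23] = 17; a[24] = 5; a[25] = 22; a[26] = 4; a[27] = 3; a[28] = 7; a[29] = 10; a[30] = 17; a[31] = 4; a[32] = 21; a[33] = 2; a[34] = 0; a[35] = 2; a[36] = 2; a[37] = 4; a[38] = 6; a[39] = 10; a[40] = 16; a[41] = 3; a[42] = 19; a[43] = 22; a[44] = 18; a[45] = 17; a[46] = 12; a[47] = 6; a[48] = 18; a[49] = 1.
Since (a[48], a[49]) = (a[0], a[1]) = (18, 1) (two consecutive terms determine the rest), the sequence is periodic with period 48.
So a[364] = a[0 + ((364-0) mod 48)] = a[28] = 7.

7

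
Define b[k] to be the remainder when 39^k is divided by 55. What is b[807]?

Listing terms: b[0] = 1,  b[1] = 39,  b[2] = 36,  b[3] = 29,  b[4] = 31,  b[5] = 54,  b[6] = 16,  b[7] = 19,  b[8] = 26,  b[9] = 24,  b[10] = 1.
Since b[10] = b[0] = 1, the sequence is periodic with period 10.
(807 - 0) mod 10 = 7, so b[807] = b[7] = 19.

19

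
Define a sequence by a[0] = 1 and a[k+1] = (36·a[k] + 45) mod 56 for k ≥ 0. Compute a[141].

25

Computing terms: a[0] = 1, a[1] = 25, a[2] = 49, a[3] = 17, a[4] = 41, a[5] = 9, a[6] = 33, a[7] = 1.
The sequence repeats with period 7.
So a[141] = a[0 + ((141-0) mod 7)] = a[1] = 25.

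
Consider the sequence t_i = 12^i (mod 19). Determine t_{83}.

t_0 = 1,  t_1 = 12,  t_2 = 11,  t_3 = 18,  t_4 = 7,  t_5 = 8,  t_6 = 1.
The sequence repeats with period 6.
(83 - 0) mod 6 = 5, so t_{83} = t_5 = 8.

8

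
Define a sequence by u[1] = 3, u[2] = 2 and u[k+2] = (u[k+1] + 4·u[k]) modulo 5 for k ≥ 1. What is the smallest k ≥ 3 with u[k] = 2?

4

u[1] = 3; u[2] = 2; u[3] = 4; u[4] = 2; u[5] = 3; u[6] = 1; u[7] = 3; u[8] = 2.
The sequence repeats with period 6.
The value 2 first appears (with k ≥ 3) at u[4].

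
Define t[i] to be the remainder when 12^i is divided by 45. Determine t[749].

Computing terms: t[1] = 12,  t[2] = 9,  t[3] = 18,  t[4] = 36,  t[5] = 27,  t[6] = 9.
Since t[6] = t[2] = 9, the sequence is eventually periodic: after a pre-period of length 1 it cycles with period 4.
For i ≥ 2, t[i] depends only on (i - 2) mod 4. (749 - 2) mod 4 = 3, so t[749] = t[5] = 27.

27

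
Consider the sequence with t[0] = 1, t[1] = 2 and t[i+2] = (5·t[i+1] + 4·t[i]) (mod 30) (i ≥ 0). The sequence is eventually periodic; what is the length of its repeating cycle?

Computing terms: t[0] = 1,  t[1] = 2,  t[2] = 14,  t[3] = 18,  t[4] = 26,  t[5] = 22,  t[6] = 4,  t[7] = 18,  t[8] = 16,  t[9] = 2,  t[10] = 14.
Since (t[9], t[10]) = (t[1], t[2]) = (2, 14) (two consecutive terms determine the rest), the sequence is eventually periodic: after a pre-period of length 1 it cycles with period 8.

8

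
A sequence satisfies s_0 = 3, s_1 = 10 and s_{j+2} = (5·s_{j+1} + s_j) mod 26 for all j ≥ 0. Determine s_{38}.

Computing terms: s_0 = 3, s_1 = 10, s_2 = 1, s_3 = 15, s_4 = 24, s_5 = 5, s_6 = 23, s_7 = 16, s_8 = 25, s_9 = 11, s_{10} = 2, s_{11} = 21, s_{12} = 3, s_{13} = 10.
Since (s_{12}, s_{13}) = (s_0, s_1) = (3, 10) (two consecutive terms determine the rest), the sequence is periodic with period 12.
(38 - 0) mod 12 = 2, so s_{38} = s_2 = 1.

1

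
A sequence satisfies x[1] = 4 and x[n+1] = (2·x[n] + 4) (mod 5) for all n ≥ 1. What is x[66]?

Listing terms: x[1] = 4,  x[2] = 2,  x[3] = 3,  x[4] = 0,  x[5] = 4.
The sequence repeats with period 4.
So x[66] = x[1 + ((66-1) mod 4)] = x[2] = 2.

2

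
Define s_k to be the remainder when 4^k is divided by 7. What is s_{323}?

2

Listing terms: s_0 = 1; s_1 = 4; s_2 = 2; s_3 = 1.
The sequence repeats with period 3.
(323 - 0) mod 3 = 2, so s_{323} = s_2 = 2.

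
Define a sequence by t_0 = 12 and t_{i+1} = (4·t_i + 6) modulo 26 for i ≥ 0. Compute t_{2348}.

t_0 = 12,  t_1 = 2,  t_2 = 14,  t_3 = 10,  t_4 = 20,  t_5 = 8,  t_6 = 12.
Since t_6 = t_0 = 12, the sequence is periodic with period 6.
So t_{2348} = t_{0 + ((2348-0) mod 6)} = t_2 = 14.

14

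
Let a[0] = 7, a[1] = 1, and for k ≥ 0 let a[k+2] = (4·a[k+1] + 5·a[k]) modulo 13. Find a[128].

We have a[0] = 7, a[1] = 1, a[2] = 0, a[3] = 5, a[4] = 7, a[5] = 1.
The sequence repeats with period 4.
So a[128] = a[0 + ((128-0) mod 4)] = a[0] = 7.

7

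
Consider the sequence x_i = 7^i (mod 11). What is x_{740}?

1

Computing terms: x_1 = 7, x_2 = 5, x_3 = 2, x_4 = 3, x_5 = 10, x_6 = 4, x_7 = 6, x_8 = 9, x_9 = 8, x_{10} = 1, x_{11} = 7.
The sequence repeats with period 10.
(740 - 1) mod 10 = 9, so x_{740} = x_{10} = 1.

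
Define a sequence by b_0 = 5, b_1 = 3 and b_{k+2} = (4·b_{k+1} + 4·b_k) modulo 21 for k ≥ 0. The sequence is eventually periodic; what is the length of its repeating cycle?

b_0 = 5; b_1 = 3; b_2 = 11; b_3 = 14; b_4 = 16; b_5 = 15; b_6 = 19; b_7 = 10; b_8 = 11; b_9 = 0; b_{10} = 2; b_{11} = 8; b_{12} = 19; b_{13} = 3; b_{14} = 4; b_{15} = 7; b_{16} = 2; b_{17} = 15; b_{18} = 5; b_{19} = 17; b_{20} = 4; b_{21} = 0; b_{22} = 16; b_{23} = 1; b_{24} = 5; b_{25} = 3.
Since (b_{24}, b_{25}) = (b_0, b_1) = (5, 3) (two consecutive terms determine the rest), the sequence is periodic with period 24.

24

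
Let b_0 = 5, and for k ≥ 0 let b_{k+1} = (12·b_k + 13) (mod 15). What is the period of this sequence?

b_0 = 5; b_1 = 13; b_2 = 4; b_3 = 1; b_4 = 10; b_5 = 13.
Since b_5 = b_1 = 13, the sequence is eventually periodic: after a pre-period of length 1 it cycles with period 4.

4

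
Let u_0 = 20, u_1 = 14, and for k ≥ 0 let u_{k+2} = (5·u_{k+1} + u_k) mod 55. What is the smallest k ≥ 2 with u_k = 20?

Computing terms: u_0 = 20; u_1 = 14; u_2 = 35; u_3 = 24; u_4 = 45; u_5 = 29; u_6 = 25; u_7 = 44; u_8 = 25; u_9 = 4; u_{10} = 45; u_{11} = 9; u_{12} = 35; u_{13} = 19; u_{14} = 20; u_{15} = 9; u_{16} = 10; u_{17} = 4; u_{18} = 30; u_{19} = 44; u_{20} = 30; u_{21} = 29; u_{22} = 10; u_{23} = 24; u_{24} = 20; u_{25} = 14.
Since (u_{24}, u_{25}) = (u_0, u_1) = (20, 14) (two consecutive terms determine the rest), the sequence is periodic with period 24.
The value 20 first appears (with k ≥ 2) at u_{14}.

14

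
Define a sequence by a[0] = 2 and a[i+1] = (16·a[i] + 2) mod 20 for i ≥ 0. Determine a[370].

Computing terms: a[0] = 2; a[1] = 14; a[2] = 6; a[3] = 18; a[4] = 10; a[5] = 2.
Since a[5] = a[0] = 2, the sequence is periodic with period 5.
So a[370] = a[0 + ((370-0) mod 5)] = a[0] = 2.

2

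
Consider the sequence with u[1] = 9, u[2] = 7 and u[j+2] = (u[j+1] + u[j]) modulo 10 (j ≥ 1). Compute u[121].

9

u[1] = 9,  u[2] = 7,  u[3] = 6,  u[4] = 3,  u[5] = 9,  u[6] = 2,  u[7] = 1,  u[8] = 3,  u[9] = 4,  u[10] = 7,  u[11] = 1,  u[12] = 8,  u[13] = 9,  u[14] = 7.
Since (u[13], u[14]) = (u[1], u[2]) = (9, 7) (two consecutive terms determine the rest), the sequence is periodic with period 12.
So u[121] = u[1 + ((121-1) mod 12)] = u[1] = 9.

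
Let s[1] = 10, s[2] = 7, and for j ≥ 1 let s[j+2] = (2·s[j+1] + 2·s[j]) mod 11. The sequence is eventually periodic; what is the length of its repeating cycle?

10

s[1] = 10,  s[2] = 7,  s[3] = 1,  s[4] = 5,  s[5] = 1,  s[6] = 1,  s[7] = 4,  s[8] = 10,  s[9] = 6,  s[10] = 10,  s[11] = 10,  s[12] = 7.
Since (s[11], s[12]) = (s[1], s[2]) = (10, 7) (two consecutive terms determine the rest), the sequence is periodic with period 10.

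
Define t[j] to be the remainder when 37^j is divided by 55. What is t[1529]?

47

t[0] = 1,  t[1] = 37,  t[2] = 49,  t[3] = 53,  t[4] = 36,  t[5] = 12,  t[6] = 4,  t[7] = 38,  t[8] = 31,  t[9] = 47,  t[10] = 34,  t[11] = 48,  t[12] = 16,  t[13] = 42,  t[14] = 14,  t[15] = 23,  t[16] = 26,  t[17] = 27,  t[18] = 9,  t[19] = 3,  t[20] = 1.
The sequence repeats with period 20.
(1529 - 0) mod 20 = 9, so t[1529] = t[9] = 47.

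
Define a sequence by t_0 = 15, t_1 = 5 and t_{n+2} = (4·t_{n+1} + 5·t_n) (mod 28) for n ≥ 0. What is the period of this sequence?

Listing terms: t_0 = 15, t_1 = 5, t_2 = 11, t_3 = 13, t_4 = 23, t_5 = 17, t_6 = 15, t_7 = 5.
Since (t_6, t_7) = (t_0, t_1) = (15, 5) (two consecutive terms determine the rest), the sequence is periodic with period 6.

6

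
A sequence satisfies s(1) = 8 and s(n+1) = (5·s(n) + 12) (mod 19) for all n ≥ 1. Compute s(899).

We have s(1) = 8; s(2) = 14; s(3) = 6; s(4) = 4; s(5) = 13; s(6) = 1; s(7) = 17; s(8) = 2; s(9) = 3; s(10) = 8.
The sequence repeats with period 9.
(899 - 1) mod 9 = 7, so s(899) = s(8) = 2.

2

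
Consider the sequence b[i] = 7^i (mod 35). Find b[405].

7

b[1] = 7; b[2] = 14; b[3] = 28; b[4] = 21; b[5] = 7.
Since b[5] = b[1] = 7, the sequence is periodic with period 4.
(405 - 1) mod 4 = 0, so b[405] = b[1] = 7.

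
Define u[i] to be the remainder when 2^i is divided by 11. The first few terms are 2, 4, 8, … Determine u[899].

u[1] = 2,  u[2] = 4,  u[3] = 8,  u[4] = 5,  u[5] = 10,  u[6] = 9,  u[7] = 7,  u[8] = 3,  u[9] = 6,  u[10] = 1,  u[11] = 2.
The sequence repeats with period 10.
(899 - 1) mod 10 = 8, so u[899] = u[9] = 6.

6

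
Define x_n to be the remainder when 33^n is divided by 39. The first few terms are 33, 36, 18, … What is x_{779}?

15

We have x_1 = 33, x_2 = 36, x_3 = 18, x_4 = 9, x_5 = 24, x_6 = 12, x_7 = 6, x_8 = 3, x_9 = 21, x_{10} = 30, x_{11} = 15, x_{12} = 27, x_{13} = 33.
The sequence repeats with period 12.
So x_{779} = x_{1 + ((779-1) mod 12)} = x_{11} = 15.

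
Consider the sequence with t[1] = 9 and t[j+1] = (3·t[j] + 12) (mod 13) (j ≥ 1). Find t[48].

12

Computing terms: t[1] = 9, t[2] = 0, t[3] = 12, t[4] = 9.
Since t[4] = t[1] = 9, the sequence is periodic with period 3.
(48 - 1) mod 3 = 2, so t[48] = t[3] = 12.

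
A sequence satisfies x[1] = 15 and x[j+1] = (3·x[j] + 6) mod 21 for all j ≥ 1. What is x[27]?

x[1] = 15, x[2] = 9, x[3] = 12, x[4] = 0, x[5] = 6, x[6] = 3, x[7] = 15.
Since x[7] = x[1] = 15, the sequence is periodic with period 6.
So x[27] = x[1 + ((27-1) mod 6)] = x[3] = 12.

12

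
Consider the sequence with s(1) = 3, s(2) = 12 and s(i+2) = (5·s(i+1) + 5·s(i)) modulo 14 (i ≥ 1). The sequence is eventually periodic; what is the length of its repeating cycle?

s(1) = 3,  s(2) = 12,  s(3) = 5,  s(4) = 1,  s(5) = 2,  s(6) = 1,  s(7) = 1,  s(8) = 10,  s(9) = 13,  s(10) = 3,  s(11) = 10,  s(12) = 9,  s(13) = 11,  s(14) = 2,  s(15) = 9,  s(16) = 13,  s(17) = 12,  s(18) = 13,  s(19) = 13,  s(20) = 4,  s(21) = 1,  s(22) = 11,  s(23) = 4,  s(24) = 5,  s(25) = 3,  s(26) = 12.
Since (s(25), s(26)) = (s(1), s(2)) = (3, 12) (two consecutive terms determine the rest), the sequence is periodic with period 24.

24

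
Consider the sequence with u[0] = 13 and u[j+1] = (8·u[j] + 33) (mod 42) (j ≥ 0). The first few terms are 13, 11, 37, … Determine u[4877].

17

u[0] = 13; u[1] = 11; u[2] = 37; u[3] = 35; u[4] = 19; u[5] = 17; u[6] = 1; u[7] = 41; u[8] = 25; u[9] = 23; u[10] = 7; u[11] = 5; u[12] = 31; u[13] = 29; u[14] = 13.
The sequence repeats with period 14.
So u[4877] = u[0 + ((4877-0) mod 14)] = u[5] = 17.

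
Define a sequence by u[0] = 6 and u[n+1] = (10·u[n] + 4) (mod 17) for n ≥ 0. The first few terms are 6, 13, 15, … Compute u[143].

7

Listing terms: u[0] = 6, u[1] = 13, u[2] = 15, u[3] = 1, u[4] = 14, u[5] = 8, u[6] = 16, u[7] = 11, u[8] = 12, u[9] = 5, u[10] = 3, u[11] = 0, u[12] = 4, u[13] = 10, u[14] = 2, u[15] = 7, u[16] = 6.
The sequence repeats with period 16.
So u[143] = u[0 + ((143-0) mod 16)] = u[15] = 7.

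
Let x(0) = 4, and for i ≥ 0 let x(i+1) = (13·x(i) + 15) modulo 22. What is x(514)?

14

Computing terms: x(0) = 4; x(1) = 1; x(2) = 6; x(3) = 5; x(4) = 14; x(5) = 21; x(6) = 2; x(7) = 19; x(8) = 20; x(9) = 11; x(10) = 4.
The sequence repeats with period 10.
(514 - 0) mod 10 = 4, so x(514) = x(4) = 14.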